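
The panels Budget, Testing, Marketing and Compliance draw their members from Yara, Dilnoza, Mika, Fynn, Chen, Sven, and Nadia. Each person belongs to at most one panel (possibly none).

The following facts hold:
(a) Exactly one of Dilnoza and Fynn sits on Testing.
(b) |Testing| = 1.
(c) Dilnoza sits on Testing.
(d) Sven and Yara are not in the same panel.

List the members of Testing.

Testing = {Dilnoza}

From (c): Dilnoza ∈ Testing.
(a) (exactly one): Fynn ∉ Testing.
(b): Testing already has 1, so the rest are out.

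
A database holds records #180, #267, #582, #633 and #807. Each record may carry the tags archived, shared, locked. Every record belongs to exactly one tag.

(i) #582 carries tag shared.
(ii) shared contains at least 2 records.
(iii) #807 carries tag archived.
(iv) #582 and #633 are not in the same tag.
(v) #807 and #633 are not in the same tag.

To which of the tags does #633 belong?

From (i): #582 ∈ shared.
From (iii): #807 ∈ archived.
(iv): #633 ∉ shared.
(v): #633 ∉ archived.
Only one tag left: #633 ∈ locked.

#633: locked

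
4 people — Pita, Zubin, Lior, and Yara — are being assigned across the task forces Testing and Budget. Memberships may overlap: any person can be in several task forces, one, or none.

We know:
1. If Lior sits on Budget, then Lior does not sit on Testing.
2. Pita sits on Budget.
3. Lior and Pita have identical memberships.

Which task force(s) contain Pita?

From (2): Pita ∈ Budget.
(3): Lior matches Pita: Lior ∈ Budget.
(1): Lior ∉ Testing.
(3): Pita matches Lior: Pita ∉ Testing.

Pita: Budget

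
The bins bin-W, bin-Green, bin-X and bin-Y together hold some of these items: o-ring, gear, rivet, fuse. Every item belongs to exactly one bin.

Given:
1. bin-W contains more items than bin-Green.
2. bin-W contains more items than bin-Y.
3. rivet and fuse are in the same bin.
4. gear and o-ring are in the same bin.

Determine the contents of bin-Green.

bin-Green = {}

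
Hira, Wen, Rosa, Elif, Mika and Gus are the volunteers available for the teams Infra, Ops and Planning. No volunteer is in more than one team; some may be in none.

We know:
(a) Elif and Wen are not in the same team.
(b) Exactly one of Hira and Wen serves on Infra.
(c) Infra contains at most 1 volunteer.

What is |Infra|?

1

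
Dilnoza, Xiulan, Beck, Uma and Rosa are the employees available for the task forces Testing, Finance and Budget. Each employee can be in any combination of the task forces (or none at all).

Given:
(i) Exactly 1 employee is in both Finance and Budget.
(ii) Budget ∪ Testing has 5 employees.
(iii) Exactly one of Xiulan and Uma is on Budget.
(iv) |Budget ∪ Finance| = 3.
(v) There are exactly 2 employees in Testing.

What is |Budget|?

3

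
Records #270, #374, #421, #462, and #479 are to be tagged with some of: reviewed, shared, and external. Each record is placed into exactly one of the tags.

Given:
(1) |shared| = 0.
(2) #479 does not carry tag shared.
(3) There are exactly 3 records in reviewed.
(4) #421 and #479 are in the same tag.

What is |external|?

2

From (2): #479 ∉ shared.
(1): shared already has 0, so the rest are out.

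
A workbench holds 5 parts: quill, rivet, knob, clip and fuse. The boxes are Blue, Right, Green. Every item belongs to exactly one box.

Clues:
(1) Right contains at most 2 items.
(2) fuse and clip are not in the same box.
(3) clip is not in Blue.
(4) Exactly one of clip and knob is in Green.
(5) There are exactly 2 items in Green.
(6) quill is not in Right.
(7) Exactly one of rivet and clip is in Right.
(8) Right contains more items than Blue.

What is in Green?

Green = {clip, quill}

From (3): clip ∉ Blue.
From (6): quill ∉ Right.
Suppose quill ∉ Green: no assignment then satisfies all the clues, so quill ∈ Green.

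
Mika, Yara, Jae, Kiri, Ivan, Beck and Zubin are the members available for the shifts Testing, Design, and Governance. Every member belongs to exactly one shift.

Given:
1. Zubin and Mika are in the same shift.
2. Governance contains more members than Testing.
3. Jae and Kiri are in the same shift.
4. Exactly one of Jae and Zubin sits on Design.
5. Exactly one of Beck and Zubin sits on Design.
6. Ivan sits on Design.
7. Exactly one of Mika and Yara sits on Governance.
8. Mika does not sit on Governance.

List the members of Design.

Design = {Ivan, Mika, Zubin}

From (6): Ivan ∈ Design.
From (8): Mika ∉ Governance.
(1): Zubin matches Mika: Zubin ∉ Governance.
(7) (exactly one): Yara ∈ Governance.
Suppose Mika ∉ Design: no assignment then satisfies all the clues, so Mika ∈ Design.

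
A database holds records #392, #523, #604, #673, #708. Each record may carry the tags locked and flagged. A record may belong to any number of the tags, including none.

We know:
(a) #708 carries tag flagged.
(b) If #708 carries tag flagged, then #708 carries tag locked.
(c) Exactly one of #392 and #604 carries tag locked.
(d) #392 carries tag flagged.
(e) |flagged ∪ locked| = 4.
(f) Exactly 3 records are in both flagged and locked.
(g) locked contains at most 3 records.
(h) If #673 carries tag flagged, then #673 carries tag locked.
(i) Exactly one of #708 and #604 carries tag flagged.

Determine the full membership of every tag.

locked = {#392, #673, #708}; flagged = {#392, #523, #673, #708}

From (a): #708 ∈ flagged.
From (d): #392 ∈ flagged.
(b): #708 ∈ locked.
(i) (exactly one): #604 ∉ flagged.
Suppose #392 ∉ locked: no assignment then satisfies all the clues, so #392 ∈ locked.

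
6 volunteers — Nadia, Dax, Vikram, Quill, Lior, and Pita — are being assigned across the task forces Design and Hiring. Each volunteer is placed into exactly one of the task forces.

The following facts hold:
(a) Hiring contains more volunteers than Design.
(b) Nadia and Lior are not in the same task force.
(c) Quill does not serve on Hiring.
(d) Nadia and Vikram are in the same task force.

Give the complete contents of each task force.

Design = {Lior, Quill}; Hiring = {Dax, Nadia, Pita, Vikram}

From (c): Quill ∉ Hiring.
Only one task force left: Quill ∈ Design.
Suppose Nadia ∈ Design: no assignment then satisfies all the clues, so Nadia ∉ Design.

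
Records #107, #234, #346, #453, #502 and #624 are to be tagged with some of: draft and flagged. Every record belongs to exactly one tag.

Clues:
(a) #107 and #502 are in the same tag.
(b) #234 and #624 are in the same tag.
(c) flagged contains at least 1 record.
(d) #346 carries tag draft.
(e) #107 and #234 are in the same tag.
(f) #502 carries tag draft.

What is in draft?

From (d): #346 ∈ draft.
From (f): #502 ∈ draft.
(a): #107 matches #502: #107 ∈ draft.
(e): #234 matches #107: #234 ∈ draft.
(b): #624 matches #234: #624 ∈ draft.
(c): only 1 candidates remain for flagged, so all are in.

draft = {#107, #234, #346, #502, #624}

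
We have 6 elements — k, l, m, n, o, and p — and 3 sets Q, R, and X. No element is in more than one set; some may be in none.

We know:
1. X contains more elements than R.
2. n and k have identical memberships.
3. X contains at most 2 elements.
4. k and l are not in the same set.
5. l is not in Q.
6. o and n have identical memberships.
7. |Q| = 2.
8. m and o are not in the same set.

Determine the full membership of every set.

Q = {m, p}; R = {}; X = {l}

From (5): l ∉ Q.
Suppose k ∈ Q: no assignment then satisfies all the clues, so k ∉ Q.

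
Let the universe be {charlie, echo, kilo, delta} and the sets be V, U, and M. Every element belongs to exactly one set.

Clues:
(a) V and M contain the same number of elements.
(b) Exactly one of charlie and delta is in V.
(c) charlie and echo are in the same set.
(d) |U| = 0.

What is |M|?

2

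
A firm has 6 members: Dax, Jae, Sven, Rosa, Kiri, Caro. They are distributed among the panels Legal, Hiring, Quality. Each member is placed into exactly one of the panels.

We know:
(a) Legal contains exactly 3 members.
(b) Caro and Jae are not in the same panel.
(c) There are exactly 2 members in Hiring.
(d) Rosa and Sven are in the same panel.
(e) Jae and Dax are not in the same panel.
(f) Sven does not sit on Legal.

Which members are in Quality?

Quality = {Jae}

From (f): Sven ∉ Legal.
(d): Rosa matches Sven: Rosa ∉ Legal.
Suppose Dax ∈ Quality: no assignment then satisfies all the clues, so Dax ∉ Quality.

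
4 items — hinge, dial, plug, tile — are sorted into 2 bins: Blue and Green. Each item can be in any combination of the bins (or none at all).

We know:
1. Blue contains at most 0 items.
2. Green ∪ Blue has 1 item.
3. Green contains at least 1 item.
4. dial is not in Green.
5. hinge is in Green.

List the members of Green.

Green = {hinge}

From (4): dial ∉ Green.
From (5): hinge ∈ Green.
(1): Blue already has 0, so the rest are out.
Suppose plug ∈ Green: no assignment then satisfies all the clues, so plug ∉ Green.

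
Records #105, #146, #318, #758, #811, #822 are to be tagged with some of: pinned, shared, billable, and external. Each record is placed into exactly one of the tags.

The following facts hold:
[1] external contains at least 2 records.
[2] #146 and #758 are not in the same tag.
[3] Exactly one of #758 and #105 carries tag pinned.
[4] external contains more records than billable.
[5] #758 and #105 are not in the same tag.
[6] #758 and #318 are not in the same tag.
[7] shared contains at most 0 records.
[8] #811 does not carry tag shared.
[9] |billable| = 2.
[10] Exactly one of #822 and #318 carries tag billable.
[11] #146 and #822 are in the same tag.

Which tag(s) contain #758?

From (8): #811 ∉ shared.
(7): shared already has 0, so the rest are out.
Suppose #758 ∉ pinned: no assignment then satisfies all the clues, so #758 ∈ pinned.

#758: pinned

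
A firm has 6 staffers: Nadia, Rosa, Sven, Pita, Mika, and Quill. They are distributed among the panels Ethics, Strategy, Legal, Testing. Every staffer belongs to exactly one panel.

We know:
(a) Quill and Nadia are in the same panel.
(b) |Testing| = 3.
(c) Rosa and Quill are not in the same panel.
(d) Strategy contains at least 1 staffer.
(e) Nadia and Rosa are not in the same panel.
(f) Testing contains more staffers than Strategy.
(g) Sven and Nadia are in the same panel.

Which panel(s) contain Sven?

Sven: Testing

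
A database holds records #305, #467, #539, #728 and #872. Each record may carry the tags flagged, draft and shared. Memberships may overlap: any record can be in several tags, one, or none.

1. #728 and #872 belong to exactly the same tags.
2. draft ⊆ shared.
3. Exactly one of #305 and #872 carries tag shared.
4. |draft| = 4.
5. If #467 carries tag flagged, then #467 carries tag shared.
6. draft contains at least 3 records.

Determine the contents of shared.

shared = {#467, #539, #728, #872}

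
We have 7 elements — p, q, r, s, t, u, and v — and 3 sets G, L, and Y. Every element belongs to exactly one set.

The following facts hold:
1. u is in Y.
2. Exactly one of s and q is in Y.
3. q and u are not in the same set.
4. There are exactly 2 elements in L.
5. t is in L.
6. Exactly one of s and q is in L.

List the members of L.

L = {q, t}

From (1): u ∈ Y.
From (5): t ∈ L.
(3): q ∉ Y.
(2) (exactly one): s ∈ Y.
(6) (exactly one): q ∈ L.
(4): L already has 2, so the rest are out.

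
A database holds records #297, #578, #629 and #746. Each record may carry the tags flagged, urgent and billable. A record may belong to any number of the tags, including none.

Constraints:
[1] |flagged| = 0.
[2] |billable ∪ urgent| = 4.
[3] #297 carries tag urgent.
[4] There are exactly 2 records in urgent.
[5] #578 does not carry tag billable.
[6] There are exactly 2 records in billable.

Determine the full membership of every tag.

flagged = {}; urgent = {#297, #578}; billable = {#629, #746}

From (3): #297 ∈ urgent.
From (5): #578 ∉ billable.
(1): flagged already has 0, so the rest are out.
Suppose #297 ∈ billable: no assignment then satisfies all the clues, so #297 ∉ billable.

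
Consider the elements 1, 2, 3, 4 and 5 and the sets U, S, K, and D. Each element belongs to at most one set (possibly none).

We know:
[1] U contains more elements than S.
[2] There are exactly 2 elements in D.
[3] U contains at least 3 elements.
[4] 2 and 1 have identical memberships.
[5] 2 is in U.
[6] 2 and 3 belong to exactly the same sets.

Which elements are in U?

From (5): 2 ∈ U.
(4): 1 matches 2: 1 ∈ U.
(6): 3 matches 2: 3 ∈ U.
(2): only 2 candidates remain for D, so all are in.

U = {1, 2, 3}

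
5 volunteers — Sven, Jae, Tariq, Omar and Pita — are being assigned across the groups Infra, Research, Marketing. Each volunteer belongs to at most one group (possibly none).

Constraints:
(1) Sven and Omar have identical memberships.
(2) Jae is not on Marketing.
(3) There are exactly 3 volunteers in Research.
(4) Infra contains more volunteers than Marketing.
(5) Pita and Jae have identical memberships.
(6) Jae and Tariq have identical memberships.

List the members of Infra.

Infra = {Omar, Sven}

From (2): Jae ∉ Marketing.
(5): Pita matches Jae: Pita ∉ Marketing.
(6): Tariq matches Jae: Tariq ∉ Marketing.
Suppose Sven ∉ Infra: no assignment then satisfies all the clues, so Sven ∈ Infra.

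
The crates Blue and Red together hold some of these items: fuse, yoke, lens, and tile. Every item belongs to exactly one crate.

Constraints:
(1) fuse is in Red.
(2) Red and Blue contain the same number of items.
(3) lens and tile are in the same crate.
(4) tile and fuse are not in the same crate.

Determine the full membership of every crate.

Blue = {lens, tile}; Red = {fuse, yoke}

From (1): fuse ∈ Red.
(4): tile ∉ Red.
Only one crate left: tile ∈ Blue.
(3): lens matches tile: lens ∈ Blue.
Suppose yoke ∈ Blue: no assignment then satisfies all the clues, so yoke ∉ Blue.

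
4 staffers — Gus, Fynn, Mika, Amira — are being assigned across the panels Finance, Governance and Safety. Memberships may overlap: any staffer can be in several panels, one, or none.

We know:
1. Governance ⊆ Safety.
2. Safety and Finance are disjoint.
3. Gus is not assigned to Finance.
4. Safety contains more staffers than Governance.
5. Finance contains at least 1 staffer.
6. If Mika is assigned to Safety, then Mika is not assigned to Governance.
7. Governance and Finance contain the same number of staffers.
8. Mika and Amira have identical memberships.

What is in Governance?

From (3): Gus ∉ Finance.
Suppose Gus ∉ Governance: no assignment then satisfies all the clues, so Gus ∈ Governance.

Governance = {Gus}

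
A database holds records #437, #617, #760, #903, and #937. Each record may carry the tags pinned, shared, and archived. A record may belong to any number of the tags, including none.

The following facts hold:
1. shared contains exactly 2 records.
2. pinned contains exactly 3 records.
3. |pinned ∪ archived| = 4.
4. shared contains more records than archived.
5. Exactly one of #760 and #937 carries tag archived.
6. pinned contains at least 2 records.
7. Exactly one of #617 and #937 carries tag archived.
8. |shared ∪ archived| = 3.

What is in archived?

archived = {#937}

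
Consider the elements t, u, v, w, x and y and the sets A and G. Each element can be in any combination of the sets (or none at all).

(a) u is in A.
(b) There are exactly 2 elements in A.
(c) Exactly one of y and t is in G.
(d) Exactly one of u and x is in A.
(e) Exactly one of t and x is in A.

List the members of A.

From (a): u ∈ A.
(d) (exactly one): x ∉ A.
(e) (exactly one): t ∈ A.
(b): A already has 2, so the rest are out.

A = {t, u}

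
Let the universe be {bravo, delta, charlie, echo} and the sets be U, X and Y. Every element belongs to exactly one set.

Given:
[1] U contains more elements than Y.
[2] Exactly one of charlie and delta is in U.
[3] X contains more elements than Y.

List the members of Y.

Y = {}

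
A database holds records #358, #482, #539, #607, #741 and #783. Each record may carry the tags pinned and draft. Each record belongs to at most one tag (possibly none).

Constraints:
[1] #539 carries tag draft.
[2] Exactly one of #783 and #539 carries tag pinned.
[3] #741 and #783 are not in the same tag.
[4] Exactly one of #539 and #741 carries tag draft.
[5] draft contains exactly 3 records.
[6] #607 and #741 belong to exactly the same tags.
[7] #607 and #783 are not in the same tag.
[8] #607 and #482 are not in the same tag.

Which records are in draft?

draft = {#358, #482, #539}

From (1): #539 ∈ draft.
(2) (exactly one): #783 ∈ pinned.
(3): #741 ∉ pinned.
(4) (exactly one): #741 ∉ draft.
(6): #607 matches #741: #607 ∉ pinned.
(6): #607 matches #741: #607 ∉ draft.
(5): only 3 candidates remain for draft, so all are in.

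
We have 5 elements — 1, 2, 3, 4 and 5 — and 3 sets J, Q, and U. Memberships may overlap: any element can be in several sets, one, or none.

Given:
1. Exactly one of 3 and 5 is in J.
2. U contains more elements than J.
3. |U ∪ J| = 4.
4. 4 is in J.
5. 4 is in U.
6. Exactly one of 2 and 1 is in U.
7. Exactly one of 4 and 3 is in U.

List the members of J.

J = {3, 4}

From (4): 4 ∈ J.
From (5): 4 ∈ U.
(7) (exactly one): 3 ∉ U.
Suppose 1 ∈ J: no assignment then satisfies all the clues, so 1 ∉ J.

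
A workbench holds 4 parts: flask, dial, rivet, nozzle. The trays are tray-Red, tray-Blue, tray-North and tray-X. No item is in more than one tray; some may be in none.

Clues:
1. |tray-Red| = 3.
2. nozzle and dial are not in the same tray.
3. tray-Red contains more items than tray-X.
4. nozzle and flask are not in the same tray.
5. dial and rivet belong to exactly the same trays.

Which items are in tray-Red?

tray-Red = {dial, flask, rivet}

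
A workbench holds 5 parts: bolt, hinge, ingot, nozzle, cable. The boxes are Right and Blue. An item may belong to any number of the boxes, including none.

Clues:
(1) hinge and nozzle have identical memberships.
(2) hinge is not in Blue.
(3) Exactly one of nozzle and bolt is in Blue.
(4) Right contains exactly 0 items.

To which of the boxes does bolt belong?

bolt: Blue

From (2): hinge ∉ Blue.
(1): nozzle matches hinge: nozzle ∉ Blue.
(3) (exactly one): bolt ∈ Blue.
(4): Right already has 0, so the rest are out.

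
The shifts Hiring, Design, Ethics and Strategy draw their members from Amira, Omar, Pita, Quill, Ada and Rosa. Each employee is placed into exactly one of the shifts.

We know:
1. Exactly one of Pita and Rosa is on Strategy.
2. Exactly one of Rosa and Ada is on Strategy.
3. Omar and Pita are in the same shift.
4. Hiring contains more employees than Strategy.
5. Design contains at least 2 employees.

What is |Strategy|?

1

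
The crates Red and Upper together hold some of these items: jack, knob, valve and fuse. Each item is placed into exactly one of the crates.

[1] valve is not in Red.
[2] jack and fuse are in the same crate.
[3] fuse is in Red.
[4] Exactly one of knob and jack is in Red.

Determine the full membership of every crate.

Red = {fuse, jack}; Upper = {knob, valve}

From (1): valve ∉ Red.
From (3): fuse ∈ Red.
(2): jack matches fuse: jack ∈ Red.
(4) (exactly one): knob ∉ Red.
Only one crate left: knob ∈ Upper.
Only one crate left: valve ∈ Upper.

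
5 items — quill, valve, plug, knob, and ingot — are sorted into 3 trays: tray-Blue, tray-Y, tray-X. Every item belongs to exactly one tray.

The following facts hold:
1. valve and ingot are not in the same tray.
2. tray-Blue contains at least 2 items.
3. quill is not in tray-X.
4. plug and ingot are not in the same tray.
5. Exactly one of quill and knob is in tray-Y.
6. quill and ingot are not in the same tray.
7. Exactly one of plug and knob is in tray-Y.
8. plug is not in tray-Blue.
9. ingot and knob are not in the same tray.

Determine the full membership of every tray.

tray-Blue = {knob, valve}; tray-Y = {plug, quill}; tray-X = {ingot}

From (3): quill ∉ tray-X.
From (8): plug ∉ tray-Blue.
Suppose quill ∈ tray-Blue: no assignment then satisfies all the clues, so quill ∉ tray-Blue.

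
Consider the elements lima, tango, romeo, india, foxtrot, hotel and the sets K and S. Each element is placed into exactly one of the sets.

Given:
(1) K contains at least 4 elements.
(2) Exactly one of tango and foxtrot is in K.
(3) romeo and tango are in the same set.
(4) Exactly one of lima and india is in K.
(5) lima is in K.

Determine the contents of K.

K = {hotel, lima, romeo, tango}

From (5): lima ∈ K.
(4) (exactly one): india ∉ K.
Only one set left: india ∈ S.
Suppose tango ∉ K: no assignment then satisfies all the clues, so tango ∈ K.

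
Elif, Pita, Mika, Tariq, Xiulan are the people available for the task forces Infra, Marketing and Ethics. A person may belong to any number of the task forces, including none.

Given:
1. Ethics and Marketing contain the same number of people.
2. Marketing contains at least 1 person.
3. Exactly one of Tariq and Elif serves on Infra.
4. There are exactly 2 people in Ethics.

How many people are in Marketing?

2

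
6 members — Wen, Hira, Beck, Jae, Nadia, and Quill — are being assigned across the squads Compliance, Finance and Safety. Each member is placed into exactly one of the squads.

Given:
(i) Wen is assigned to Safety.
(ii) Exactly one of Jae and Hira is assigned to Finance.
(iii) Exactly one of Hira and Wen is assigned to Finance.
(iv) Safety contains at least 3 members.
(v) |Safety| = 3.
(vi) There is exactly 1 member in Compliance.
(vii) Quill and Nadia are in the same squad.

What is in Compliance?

Compliance = {Jae}

From (i): Wen ∈ Safety.
(iii) (exactly one): Hira ∈ Finance.
(ii) (exactly one): Jae ∉ Finance.
Suppose Beck ∈ Compliance: no assignment then satisfies all the clues, so Beck ∉ Compliance.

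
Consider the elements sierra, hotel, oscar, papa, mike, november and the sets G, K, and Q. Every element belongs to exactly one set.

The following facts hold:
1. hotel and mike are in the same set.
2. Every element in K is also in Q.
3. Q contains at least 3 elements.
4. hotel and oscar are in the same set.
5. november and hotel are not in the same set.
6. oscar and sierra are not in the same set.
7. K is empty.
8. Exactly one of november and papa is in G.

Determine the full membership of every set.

G = {november, sierra}; K = {}; Q = {hotel, mike, oscar, papa}

(7): K already has 0, so the rest are out.
Suppose sierra ∉ G: no assignment then satisfies all the clues, so sierra ∈ G.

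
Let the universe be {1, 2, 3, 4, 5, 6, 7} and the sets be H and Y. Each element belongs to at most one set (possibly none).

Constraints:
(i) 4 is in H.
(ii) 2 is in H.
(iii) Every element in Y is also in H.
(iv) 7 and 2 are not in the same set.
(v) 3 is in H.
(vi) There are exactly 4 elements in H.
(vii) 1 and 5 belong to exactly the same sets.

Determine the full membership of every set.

H = {2, 3, 4, 6}; Y = {}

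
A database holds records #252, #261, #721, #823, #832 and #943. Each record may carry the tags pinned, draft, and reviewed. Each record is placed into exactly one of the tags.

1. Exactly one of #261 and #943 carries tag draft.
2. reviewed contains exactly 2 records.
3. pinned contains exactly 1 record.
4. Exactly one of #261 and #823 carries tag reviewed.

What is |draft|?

3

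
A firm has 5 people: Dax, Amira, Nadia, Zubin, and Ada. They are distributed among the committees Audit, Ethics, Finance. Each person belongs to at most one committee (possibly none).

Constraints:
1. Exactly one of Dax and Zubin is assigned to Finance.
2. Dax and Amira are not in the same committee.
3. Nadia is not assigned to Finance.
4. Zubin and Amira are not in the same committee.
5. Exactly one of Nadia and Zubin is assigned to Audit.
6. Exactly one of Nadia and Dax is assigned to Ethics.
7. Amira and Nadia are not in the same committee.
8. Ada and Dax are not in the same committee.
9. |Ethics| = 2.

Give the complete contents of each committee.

Audit = {Zubin}; Ethics = {Ada, Nadia}; Finance = {Dax}

From (3): Nadia ∉ Finance.
Suppose Dax ∈ Audit: no assignment then satisfies all the clues, so Dax ∉ Audit.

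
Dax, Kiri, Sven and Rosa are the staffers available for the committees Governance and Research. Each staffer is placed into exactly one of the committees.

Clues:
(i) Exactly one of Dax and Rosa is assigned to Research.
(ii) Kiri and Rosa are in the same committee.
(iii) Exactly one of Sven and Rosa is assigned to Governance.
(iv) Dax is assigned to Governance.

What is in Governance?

From (iv): Dax ∈ Governance.
(i) (exactly one): Rosa ∈ Research.
(ii): Kiri matches Rosa: Kiri ∉ Governance.
(ii): Kiri matches Rosa: Kiri ∈ Research.
(iii) (exactly one): Sven ∈ Governance.

Governance = {Dax, Sven}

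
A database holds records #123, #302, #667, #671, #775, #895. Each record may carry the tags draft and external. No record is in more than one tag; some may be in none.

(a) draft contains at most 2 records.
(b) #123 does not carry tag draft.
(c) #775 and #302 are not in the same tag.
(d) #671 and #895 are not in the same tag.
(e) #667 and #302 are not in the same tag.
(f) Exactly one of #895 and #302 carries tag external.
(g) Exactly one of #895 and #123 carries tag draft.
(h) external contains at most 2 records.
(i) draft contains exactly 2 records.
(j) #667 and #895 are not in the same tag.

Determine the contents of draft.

draft = {#775, #895}

From (b): #123 ∉ draft.
(g) (exactly one): #895 ∈ draft.
(j): #667 ∉ draft.
(d): #671 ∉ draft.
(f) (exactly one): #302 ∈ external.
(i): only 2 candidates remain for draft, so all are in.
(e): #667 ∉ external.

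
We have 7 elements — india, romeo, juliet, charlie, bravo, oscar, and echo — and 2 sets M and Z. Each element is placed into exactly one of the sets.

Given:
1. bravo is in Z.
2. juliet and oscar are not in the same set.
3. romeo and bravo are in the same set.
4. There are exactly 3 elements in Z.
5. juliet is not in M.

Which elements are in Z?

From (1): bravo ∈ Z.
From (5): juliet ∉ M.
(3): romeo matches bravo: romeo ∉ M.
(3): romeo matches bravo: romeo ∈ Z.
Only one set left: juliet ∈ Z.
(2): oscar ∉ Z.
(4): Z already has 3, so the rest are out.
Only one set left: india ∈ M.
Only one set left: charlie ∈ M.
Only one set left: oscar ∈ M.
Only one set left: echo ∈ M.

Z = {bravo, juliet, romeo}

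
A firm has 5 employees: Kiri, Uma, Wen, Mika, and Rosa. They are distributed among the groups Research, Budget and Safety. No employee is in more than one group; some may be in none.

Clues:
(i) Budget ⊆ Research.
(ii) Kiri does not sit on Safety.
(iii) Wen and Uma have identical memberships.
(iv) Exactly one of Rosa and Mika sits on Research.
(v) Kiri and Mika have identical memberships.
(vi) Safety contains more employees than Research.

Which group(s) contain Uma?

Uma: Safety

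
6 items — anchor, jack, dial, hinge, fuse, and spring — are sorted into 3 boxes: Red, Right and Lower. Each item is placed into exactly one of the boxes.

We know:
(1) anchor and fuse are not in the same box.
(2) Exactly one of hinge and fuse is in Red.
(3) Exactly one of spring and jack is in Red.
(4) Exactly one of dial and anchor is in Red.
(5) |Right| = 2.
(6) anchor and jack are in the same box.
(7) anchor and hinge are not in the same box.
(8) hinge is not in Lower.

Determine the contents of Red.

Red = {dial, hinge, spring}

From (8): hinge ∉ Lower.
Suppose anchor ∈ Red: no assignment then satisfies all the clues, so anchor ∉ Red.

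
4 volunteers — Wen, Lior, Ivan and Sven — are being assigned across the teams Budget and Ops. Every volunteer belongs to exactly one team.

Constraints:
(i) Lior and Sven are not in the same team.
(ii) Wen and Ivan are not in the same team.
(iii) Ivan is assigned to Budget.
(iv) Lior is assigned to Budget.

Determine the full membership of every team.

Budget = {Ivan, Lior}; Ops = {Sven, Wen}

From (iii): Ivan ∈ Budget.
From (iv): Lior ∈ Budget.
(i): Sven ∉ Budget.
(ii): Wen ∉ Budget.
Only one team left: Wen ∈ Ops.
Only one team left: Sven ∈ Ops.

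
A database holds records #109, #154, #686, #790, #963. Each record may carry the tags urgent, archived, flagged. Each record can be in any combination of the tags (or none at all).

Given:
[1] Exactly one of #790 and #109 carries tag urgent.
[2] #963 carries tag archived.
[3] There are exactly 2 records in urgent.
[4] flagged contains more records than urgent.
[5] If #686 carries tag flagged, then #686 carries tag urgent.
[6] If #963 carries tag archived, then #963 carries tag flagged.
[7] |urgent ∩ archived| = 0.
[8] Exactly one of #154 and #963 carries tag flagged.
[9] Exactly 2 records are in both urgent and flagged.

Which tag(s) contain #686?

#686: flagged, urgent

From (2): #963 ∈ archived.
(6): #963 ∈ flagged.
(8) (exactly one): #154 ∉ flagged.
Suppose #686 ∉ urgent: no assignment then satisfies all the clues, so #686 ∈ urgent.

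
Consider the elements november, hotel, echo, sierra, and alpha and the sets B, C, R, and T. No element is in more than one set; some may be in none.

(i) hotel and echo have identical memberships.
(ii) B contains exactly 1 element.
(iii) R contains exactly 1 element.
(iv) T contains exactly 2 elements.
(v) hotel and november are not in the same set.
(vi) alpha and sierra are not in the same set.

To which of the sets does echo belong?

echo: T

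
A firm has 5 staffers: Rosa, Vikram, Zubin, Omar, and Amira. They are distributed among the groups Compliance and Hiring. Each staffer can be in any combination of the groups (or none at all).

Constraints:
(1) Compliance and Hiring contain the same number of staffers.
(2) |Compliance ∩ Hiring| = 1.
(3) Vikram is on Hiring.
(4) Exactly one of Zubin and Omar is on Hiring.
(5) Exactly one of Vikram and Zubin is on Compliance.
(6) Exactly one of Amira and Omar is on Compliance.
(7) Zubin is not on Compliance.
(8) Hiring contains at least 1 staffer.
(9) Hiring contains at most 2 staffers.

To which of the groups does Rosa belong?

Rosa: none

From (3): Vikram ∈ Hiring.
From (7): Zubin ∉ Compliance.
(5) (exactly one): Vikram ∈ Compliance.
Suppose Rosa ∈ Compliance: no assignment then satisfies all the clues, so Rosa ∉ Compliance.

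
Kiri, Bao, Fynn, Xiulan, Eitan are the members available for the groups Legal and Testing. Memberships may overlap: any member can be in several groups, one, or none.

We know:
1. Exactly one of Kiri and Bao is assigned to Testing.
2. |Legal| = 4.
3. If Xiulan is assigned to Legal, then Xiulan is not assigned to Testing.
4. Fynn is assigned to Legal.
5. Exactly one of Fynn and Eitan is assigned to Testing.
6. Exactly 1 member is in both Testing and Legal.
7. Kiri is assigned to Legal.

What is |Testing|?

From (4): Fynn ∈ Legal.
From (7): Kiri ∈ Legal.
Suppose Xiulan ∉ Legal: no assignment then satisfies all the clues, so Xiulan ∈ Legal.

2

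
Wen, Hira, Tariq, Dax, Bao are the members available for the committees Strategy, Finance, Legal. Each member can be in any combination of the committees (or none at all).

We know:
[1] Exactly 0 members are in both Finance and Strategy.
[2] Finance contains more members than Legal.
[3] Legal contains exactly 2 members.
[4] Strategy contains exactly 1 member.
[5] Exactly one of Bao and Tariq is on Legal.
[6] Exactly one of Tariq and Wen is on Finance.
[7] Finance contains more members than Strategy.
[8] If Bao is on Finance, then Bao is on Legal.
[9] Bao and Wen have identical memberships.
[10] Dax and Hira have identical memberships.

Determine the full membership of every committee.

Strategy = {Tariq}; Finance = {Bao, Dax, Hira, Wen}; Legal = {Bao, Wen}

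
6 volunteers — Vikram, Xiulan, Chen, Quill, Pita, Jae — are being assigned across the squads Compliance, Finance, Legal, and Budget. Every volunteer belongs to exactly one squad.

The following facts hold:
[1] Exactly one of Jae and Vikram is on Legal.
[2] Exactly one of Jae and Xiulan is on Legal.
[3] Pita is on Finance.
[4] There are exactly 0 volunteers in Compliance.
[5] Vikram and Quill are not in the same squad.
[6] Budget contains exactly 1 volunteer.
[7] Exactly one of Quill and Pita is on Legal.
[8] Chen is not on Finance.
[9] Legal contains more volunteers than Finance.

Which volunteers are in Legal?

From (3): Pita ∈ Finance.
From (8): Chen ∉ Finance.
(4): Compliance already has 0, so the rest are out.
(7) (exactly one): Quill ∈ Legal.
(5): Vikram ∉ Legal.
(1) (exactly one): Jae ∈ Legal.
(2) (exactly one): Xiulan ∉ Legal.
Suppose Chen ∉ Legal: no assignment then satisfies all the clues, so Chen ∈ Legal.

Legal = {Chen, Jae, Quill}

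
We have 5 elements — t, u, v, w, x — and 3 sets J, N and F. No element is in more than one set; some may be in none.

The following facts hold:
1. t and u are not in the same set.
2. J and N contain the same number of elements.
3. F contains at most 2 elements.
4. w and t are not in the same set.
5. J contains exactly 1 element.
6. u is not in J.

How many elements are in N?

1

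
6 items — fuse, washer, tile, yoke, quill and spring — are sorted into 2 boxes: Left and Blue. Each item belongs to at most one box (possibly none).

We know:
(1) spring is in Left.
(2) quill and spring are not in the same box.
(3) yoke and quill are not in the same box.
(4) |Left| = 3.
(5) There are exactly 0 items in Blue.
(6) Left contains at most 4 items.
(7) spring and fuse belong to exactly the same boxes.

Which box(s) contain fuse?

fuse: Left

From (1): spring ∈ Left.
(2): quill ∉ Left.
(5): Blue already has 0, so the rest are out.
(7): fuse matches spring: fuse ∈ Left.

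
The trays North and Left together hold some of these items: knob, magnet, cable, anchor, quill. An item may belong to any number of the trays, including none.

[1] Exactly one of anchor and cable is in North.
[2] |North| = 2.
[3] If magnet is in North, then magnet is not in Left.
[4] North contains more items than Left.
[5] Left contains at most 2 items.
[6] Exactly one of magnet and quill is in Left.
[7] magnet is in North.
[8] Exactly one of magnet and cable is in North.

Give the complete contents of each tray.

From (7): magnet ∈ North.
(3): magnet ∉ Left.
(6) (exactly one): quill ∈ Left.
(8) (exactly one): cable ∉ North.
(1) (exactly one): anchor ∈ North.
(2): North already has 2, so the rest are out.
Suppose knob ∈ Left: no assignment then satisfies all the clues, so knob ∉ Left.

North = {anchor, magnet}; Left = {quill}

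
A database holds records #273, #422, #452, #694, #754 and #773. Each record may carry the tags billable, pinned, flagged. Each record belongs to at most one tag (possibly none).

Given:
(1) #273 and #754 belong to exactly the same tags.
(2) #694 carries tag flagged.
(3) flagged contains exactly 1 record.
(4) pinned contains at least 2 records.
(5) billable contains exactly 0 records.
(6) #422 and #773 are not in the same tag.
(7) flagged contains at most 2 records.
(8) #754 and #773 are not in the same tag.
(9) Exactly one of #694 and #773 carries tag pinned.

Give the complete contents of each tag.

billable = {}; pinned = {#452, #773}; flagged = {#694}

From (2): #694 ∈ flagged.
(3): flagged already has 1, so the rest are out.
(5): billable already has 0, so the rest are out.
(9) (exactly one): #773 ∈ pinned.
(6): #422 ∉ pinned.
(8): #754 ∉ pinned.
(1): #273 matches #754: #273 ∉ pinned.
(4): only 2 candidates remain for pinned, so all are in.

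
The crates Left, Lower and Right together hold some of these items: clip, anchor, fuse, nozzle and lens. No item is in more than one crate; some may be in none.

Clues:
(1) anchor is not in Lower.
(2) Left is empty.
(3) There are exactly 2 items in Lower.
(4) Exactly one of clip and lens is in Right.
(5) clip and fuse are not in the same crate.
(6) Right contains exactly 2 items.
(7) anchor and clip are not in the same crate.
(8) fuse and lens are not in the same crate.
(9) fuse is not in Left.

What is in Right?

Right = {anchor, lens}

From (1): anchor ∉ Lower.
From (9): fuse ∉ Left.
(2): Left already has 0, so the rest are out.
Suppose clip ∈ Right: no assignment then satisfies all the clues, so clip ∉ Right.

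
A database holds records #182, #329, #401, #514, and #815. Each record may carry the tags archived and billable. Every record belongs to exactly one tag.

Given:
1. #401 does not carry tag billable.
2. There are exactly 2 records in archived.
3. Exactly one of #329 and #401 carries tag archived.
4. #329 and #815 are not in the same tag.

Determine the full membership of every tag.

archived = {#401, #815}; billable = {#182, #329, #514}

From (1): #401 ∉ billable.
Only one tag left: #401 ∈ archived.
(3) (exactly one): #329 ∉ archived.
Only one tag left: #329 ∈ billable.
(4): #815 ∉ billable.
Only one tag left: #815 ∈ archived.
(2): archived already has 2, so the rest are out.
Only one tag left: #182 ∈ billable.
Only one tag left: #514 ∈ billable.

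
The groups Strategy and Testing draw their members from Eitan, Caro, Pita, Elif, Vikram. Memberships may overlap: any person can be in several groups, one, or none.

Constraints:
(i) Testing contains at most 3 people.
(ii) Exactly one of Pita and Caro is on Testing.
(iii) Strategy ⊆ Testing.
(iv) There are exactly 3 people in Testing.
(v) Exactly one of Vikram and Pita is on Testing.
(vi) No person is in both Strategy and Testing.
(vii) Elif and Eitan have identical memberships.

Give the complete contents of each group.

Strategy = {}; Testing = {Eitan, Elif, Pita}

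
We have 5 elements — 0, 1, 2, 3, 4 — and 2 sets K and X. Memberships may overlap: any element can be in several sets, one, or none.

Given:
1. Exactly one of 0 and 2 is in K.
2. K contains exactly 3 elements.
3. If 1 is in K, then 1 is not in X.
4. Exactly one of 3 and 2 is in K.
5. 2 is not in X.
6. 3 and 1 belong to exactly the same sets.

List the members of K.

K = {0, 1, 3}

From (5): 2 ∉ X.
Suppose 0 ∉ K: no assignment then satisfies all the clues, so 0 ∈ K.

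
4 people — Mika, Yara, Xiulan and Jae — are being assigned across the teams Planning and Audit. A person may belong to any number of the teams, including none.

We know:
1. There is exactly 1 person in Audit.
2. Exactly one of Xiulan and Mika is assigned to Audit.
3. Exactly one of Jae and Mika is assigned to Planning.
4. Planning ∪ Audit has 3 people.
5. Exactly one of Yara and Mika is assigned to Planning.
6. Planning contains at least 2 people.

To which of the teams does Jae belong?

Jae: Planning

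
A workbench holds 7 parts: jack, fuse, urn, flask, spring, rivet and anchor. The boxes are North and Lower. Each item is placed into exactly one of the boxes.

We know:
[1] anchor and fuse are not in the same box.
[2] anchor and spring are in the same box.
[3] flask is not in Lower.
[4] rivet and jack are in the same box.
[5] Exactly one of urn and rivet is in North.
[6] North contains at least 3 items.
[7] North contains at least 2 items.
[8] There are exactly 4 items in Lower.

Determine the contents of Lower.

From (3): flask ∉ Lower.
Only one box left: flask ∈ North.
Suppose jack ∉ Lower: no assignment then satisfies all the clues, so jack ∈ Lower.

Lower = {anchor, jack, rivet, spring}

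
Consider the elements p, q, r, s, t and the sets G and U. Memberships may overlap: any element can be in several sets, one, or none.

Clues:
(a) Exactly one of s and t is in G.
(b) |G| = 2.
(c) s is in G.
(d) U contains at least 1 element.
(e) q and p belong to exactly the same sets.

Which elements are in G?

G = {r, s}

From (c): s ∈ G.
(a) (exactly one): t ∉ G.
Suppose p ∈ G: no assignment then satisfies all the clues, so p ∉ G.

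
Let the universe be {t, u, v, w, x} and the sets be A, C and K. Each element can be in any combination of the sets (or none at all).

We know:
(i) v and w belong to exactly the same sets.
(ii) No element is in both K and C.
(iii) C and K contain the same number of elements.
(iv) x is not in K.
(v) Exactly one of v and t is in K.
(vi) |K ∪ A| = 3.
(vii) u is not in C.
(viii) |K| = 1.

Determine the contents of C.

C = {x}

From (iv): x ∉ K.
From (vii): u ∉ C.
Suppose t ∈ C: no assignment then satisfies all the clues, so t ∉ C.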